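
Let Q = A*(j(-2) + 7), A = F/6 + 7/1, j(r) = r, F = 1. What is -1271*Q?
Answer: -273265/6 ≈ -45544.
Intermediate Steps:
A = 43/6 (A = 1/6 + 7/1 = 1*(⅙) + 7*1 = ⅙ + 7 = 43/6 ≈ 7.1667)
Q = 215/6 (Q = 43*(-2 + 7)/6 = (43/6)*5 = 215/6 ≈ 35.833)
-1271*Q = -1271*215/6 = -273265/6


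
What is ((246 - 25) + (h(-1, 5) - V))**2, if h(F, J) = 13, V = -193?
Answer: 182329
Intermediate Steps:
((246 - 25) + (h(-1, 5) - V))**2 = ((246 - 25) + (13 - 1*(-193)))**2 = (221 + (13 + 193))**2 = (221 + 206)**2 = 427**2 = 182329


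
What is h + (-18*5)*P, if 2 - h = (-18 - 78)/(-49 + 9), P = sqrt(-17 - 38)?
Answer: -2/5 - 90*I*sqrt(55) ≈ -0.4 - 667.46*I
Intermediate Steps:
P = I*sqrt(55) (P = sqrt(-55) = I*sqrt(55) ≈ 7.4162*I)
h = -2/5 (h = 2 - (-18 - 78)/(-49 + 9) = 2 - (-96)/(-40) = 2 - (-96)*(-1)/40 = 2 - 1*12/5 = 2 - 12/5 = -2/5 ≈ -0.40000)
h + (-18*5)*P = -2/5 + (-18*5)*(I*sqrt(55)) = -2/5 - 90*I*sqrt(55)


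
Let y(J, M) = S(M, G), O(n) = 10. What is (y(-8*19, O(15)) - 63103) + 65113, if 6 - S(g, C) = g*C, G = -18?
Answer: 2196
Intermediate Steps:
S(g, C) = 6 - C*g (S(g, C) = 6 - g*C = 6 - C*g)
y(J, M) = 6 + 18*M (y(J, M) = 6 - 1*(-18)*M = 6 + 18*M)
(y(-8*19, O(15)) - 63103) + 65113 = ((6 + 18*10) - 63103) + 65113 = ((6 + 180) - 63103) + 65113 = (186 - 63103) + 65113 = -62917 + 65113 = 2196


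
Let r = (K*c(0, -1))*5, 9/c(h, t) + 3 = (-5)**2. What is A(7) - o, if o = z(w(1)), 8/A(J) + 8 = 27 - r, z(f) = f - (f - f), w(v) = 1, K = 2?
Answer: -19/41 ≈ -0.46341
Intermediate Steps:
c(h, t) = 9/22 (c(h, t) = 9/(-3 + (-5)**2) = 9/(-3 + 25) = 9/22)
r = 45/11 (r = (2*(9/22))*5 = (9/11)*5 = 45/11 ≈ 4.0909)
z(f) = f (z(f) = f - 1*0 = f + 0 = f)
A(J) = 22/41 (A(J) = 8/(-8 + (27 - 1*45/11)) = 8/(-8 + (27 - 45/11)) = 8/(-8 + 252/11) = 8/(164/11) = 8*(11/164) = 22/41)
o = 1
A(7) - o = 22/41 - 1*1 = 22/41 - 1 = -19/41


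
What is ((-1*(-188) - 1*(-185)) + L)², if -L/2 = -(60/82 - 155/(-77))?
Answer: 1427764501881/9966649 ≈ 1.4325e+5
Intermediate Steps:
L = 17330/3157 (L = -(-2)*(60/82 - 155/(-77)) = -(-2)*(60*(1/82) - 155*(-1/77)) = -(-2)*(30/41 + 155/77) = -(-2)*8665/3157 = -2*(-8665/3157) = 17330/3157 ≈ 5.4894)
((-1*(-188) - 1*(-185)) + L)² = ((-1*(-188) - 1*(-185)) + 17330/3157)² = ((188 + 185) + 17330/3157)² = (373 + 17330/3157)² = (1194891/3157)² = 1427764501881/9966649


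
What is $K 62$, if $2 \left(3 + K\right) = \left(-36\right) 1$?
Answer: $-1302$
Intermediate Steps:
$K = -21$ ($K = -3 + \frac{\left(-36\right) 1}{2} = -3 + \frac{1}{2} \left(-36\right) = -3 - 18 = -21$)
$K 62 = \left(-21\right) 62 = -1302$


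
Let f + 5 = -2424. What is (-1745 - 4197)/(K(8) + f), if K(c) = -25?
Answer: 2971/1227 ≈ 2.4214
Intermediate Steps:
f = -2429 (f = -5 - 2424 = -2429)
(-1745 - 4197)/(K(8) + f) = (-1745 - 4197)/(-25 - 2429) = -5942/(-2454) = -5942*(-1/2454) = 2971/1227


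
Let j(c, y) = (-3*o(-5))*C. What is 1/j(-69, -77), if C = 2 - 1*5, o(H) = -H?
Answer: 1/45 ≈ 0.022222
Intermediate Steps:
C = -3 (C = 2 - 5 = -3)
j(c, y) = 45 (j(c, y) = -(-3)*(-5)*(-3) = -3*5*(-3) = -15*(-3) = 45)
1/j(-69, -77) = 1/45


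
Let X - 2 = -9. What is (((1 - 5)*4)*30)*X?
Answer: 3360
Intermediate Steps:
X = -7 (X = 2 - 9 = -7)
(((1 - 5)*4)*30)*X = (((1 - 5)*4)*30)*(-7) = (-4*4*30)*(-7) = -16*30*(-7) = -480*(-7) = 3360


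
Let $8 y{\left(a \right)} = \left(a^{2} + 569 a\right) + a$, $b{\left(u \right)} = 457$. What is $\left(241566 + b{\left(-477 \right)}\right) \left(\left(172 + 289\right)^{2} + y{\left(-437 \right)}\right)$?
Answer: $\frac{397413141081}{8} \approx 4.9677 \cdot 10^{10}$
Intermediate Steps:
$y{\left(a \right)} = \frac{a^{2}}{8} + \frac{285 a}{4}$ ($y{\left(a \right)} = \frac{\left(a^{2} + 569 a\right) + a}{8} = \frac{a^{2} + 570 a}{8} = \frac{a^{2}}{8} + \frac{285 a}{4}$)
$\left(241566 + b{\left(-477 \right)}\right) \left(\left(172 + 289\right)^{2} + y{\left(-437 \right)}\right) = \left(241566 + 457\right) \left(\left(172 + 289\right)^{2} + \frac{1}{8} \left(-437\right) \left(570 - 437\right)\right) = 242023 \left(461^{2} + \frac{1}{8} \left(-437\right) 133\right) = 242023 \left(212521 - \frac{58121}{8}\right) = 242023 \cdot \frac{1642047}{8} = \frac{397413141081}{8}$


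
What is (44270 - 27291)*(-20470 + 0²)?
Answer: -347560130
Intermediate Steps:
(44270 - 27291)*(-20470 + 0²) = 16979*(-20470 + 0) = 16979*(-20470) = -347560130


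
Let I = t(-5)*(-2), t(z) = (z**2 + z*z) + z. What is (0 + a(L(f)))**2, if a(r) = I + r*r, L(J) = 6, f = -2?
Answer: 2916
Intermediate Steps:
t(z) = z + 2*z**2 (t(z) = (z**2 + z**2) + z = 2*z**2 + z = z + 2*z**2)
I = -90 (I = -5*(1 + 2*(-5))*(-2) = -5*(1 - 10)*(-2) = -5*(-9)*(-2) = 45*(-2) = -90)
a(r) = -90 + r**2 (a(r) = -90 + r*r = -90 + r**2)
(0 + a(L(f)))**2 = (0 + (-90 + 6**2))**2 = (0 + (-90 + 36))**2 = (0 - 54)**2 = (-54)**2 = 2916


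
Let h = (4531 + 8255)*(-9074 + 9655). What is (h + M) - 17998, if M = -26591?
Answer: 7384077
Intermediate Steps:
h = 7428666 (h = 12786*581 = 7428666)
(h + M) - 17998 = (7428666 - 26591) - 17998 = 7402075 - 17998 = 7384077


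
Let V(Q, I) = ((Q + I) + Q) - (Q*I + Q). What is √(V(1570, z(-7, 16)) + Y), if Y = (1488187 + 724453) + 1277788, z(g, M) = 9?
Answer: √3477877 ≈ 1864.9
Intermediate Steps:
V(Q, I) = I + Q - I*Q (V(Q, I) = ((I + Q) + Q) - (I*Q + Q) = (I + 2*Q) - (Q + I*Q) = (I + 2*Q) + (-Q - I*Q) = I + Q - I*Q)
Y = 3490428 (Y = 2212640 + 1277788 = 3490428)
√(V(1570, z(-7, 16)) + Y) = √((9 + 1570 - 1*9*1570) + 3490428) = √((9 + 1570 - 14130) + 3490428) = √(-12551 + 3490428) = √3477877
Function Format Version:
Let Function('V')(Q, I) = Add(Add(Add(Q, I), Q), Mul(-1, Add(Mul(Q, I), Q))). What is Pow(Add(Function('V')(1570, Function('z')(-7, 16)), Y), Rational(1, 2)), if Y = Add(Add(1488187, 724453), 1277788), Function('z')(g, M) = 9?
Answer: Pow(3477877, Rational(1, 2)) ≈ 1864.9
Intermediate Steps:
Function('V')(Q, I) = Add(I, Q, Mul(-1, I, Q)) (Function('V')(Q, I) = Add(Add(Add(I, Q), Q), Mul(-1, Add(Mul(I, Q), Q))) = Add(Add(I, Mul(2, Q)), Mul(-1, Add(Q, Mul(I, Q)))) = Add(Add(I, Mul(2, Q)), Add(Mul(-1, Q), Mul(-1, I, Q))) = Add(I, Q, Mul(-1, I, Q)))
Y = 3490428 (Y = Add(2212640, 1277788) = 3490428)
Pow(Add(Function('V')(1570, Function('z')(-7, 16)), Y), Rational(1, 2)) = Pow(Add(Add(9, 1570, Mul(-1, 9, 1570)), 3490428), Rational(1, 2)) = Pow(Add(Add(9, 1570, -14130), 3490428), Rational(1, 2)) = Pow(Add(-12551, 3490428), Rational(1, 2)) = Pow(3477877, Rational(1, 2))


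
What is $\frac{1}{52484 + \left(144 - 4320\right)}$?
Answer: $\frac{1}{48308} \approx 2.0701 \cdot 10^{-5}$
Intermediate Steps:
$\frac{1}{52484 + \left(144 - 4320\right)} = \frac{1}{52484 - 4176} = \frac{1}{48308}$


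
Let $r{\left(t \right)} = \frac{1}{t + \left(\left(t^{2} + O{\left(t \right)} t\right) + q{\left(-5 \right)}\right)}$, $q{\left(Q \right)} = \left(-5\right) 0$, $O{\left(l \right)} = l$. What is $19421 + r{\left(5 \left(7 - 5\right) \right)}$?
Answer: $\frac{4078411}{210} \approx 19421.0$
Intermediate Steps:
$q{\left(Q \right)} = 0$
$r{\left(t \right)} = \frac{1}{t + 2 t^{2}}$ ($r{\left(t \right)} = \frac{1}{t + \left(\left(t^{2} + t t\right) + 0\right)} = \frac{1}{t + \left(\left(t^{2} + t^{2}\right) + 0\right)} = \frac{1}{t + \left(2 t^{2} + 0\right)} = \frac{1}{t + 2 t^{2}}$)
$19421 + r{\left(5 \left(7 - 5\right) \right)} = 19421 + \frac{1}{5 \left(7 - 5\right) \left(1 + 2 \cdot 5 \left(7 - 5\right)\right)} = 19421 + \frac{1}{5 \cdot 2 \left(1 + 2 \cdot 5 \cdot 2\right)} = 19421 + \frac{1}{10 \left(1 + 2 \cdot 10\right)} = 19421 + \frac{1}{10 \left(1 + 20\right)} = 19421 + \frac{1}{10 \cdot 21} = 19421 + \frac{1}{10} \cdot \frac{1}{21} = 19421 + \frac{1}{210} = \frac{4078411}{210}$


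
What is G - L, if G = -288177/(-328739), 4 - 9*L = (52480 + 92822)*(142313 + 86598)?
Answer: 10934262215398795/2958651 ≈ 3.6957e+9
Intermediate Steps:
L = -33261226118/9 (L = 4/9 - (52480 + 92822)*(142313 + 86598)/9 = 4/9 - 48434*228911/3 = 4/9 - ⅑*33261226122 = 4/9 - 11087075374/3 = -33261226118/9 ≈ -3.6957e+9)
G = 288177/328739 (G = -288177*(-1/328739) = 288177/328739 ≈ 0.87661)
G - L = 288177/328739 - 1*(-33261226118/9) = 288177/328739 + 33261226118/9 = 10934262215398795/2958651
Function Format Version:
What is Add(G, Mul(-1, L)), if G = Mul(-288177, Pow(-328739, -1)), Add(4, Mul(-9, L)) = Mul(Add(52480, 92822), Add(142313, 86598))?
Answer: Rational(10934262215398795, 2958651) ≈ 3.6957e+9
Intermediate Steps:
L = Rational(-33261226118, 9) (L = Add(Rational(4, 9), Mul(Rational(-1, 9), Mul(Add(52480, 92822), Add(142313, 86598)))) = Add(Rational(4, 9), Mul(Rational(-1, 9), Mul(145302, 228911))) = Add(Rational(4, 9), Mul(Rational(-1, 9), 33261226122)) = Add(Rational(4, 9), Rational(-11087075374, 3)) = Rational(-33261226118, 9) ≈ -3.6957e+9)
G = Rational(288177, 328739) (G = Mul(-288177, Rational(-1, 328739)) = Rational(288177, 328739) ≈ 0.87661)
Add(G, Mul(-1, L)) = Add(Rational(288177, 328739), Mul(-1, Rational(-33261226118, 9))) = Add(Rational(288177, 328739), Rational(33261226118, 9)) = Rational(10934262215398795, 2958651)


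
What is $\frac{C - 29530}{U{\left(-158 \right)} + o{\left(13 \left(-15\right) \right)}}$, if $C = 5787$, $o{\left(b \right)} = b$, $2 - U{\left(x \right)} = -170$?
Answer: $\frac{23743}{23} \approx 1032.3$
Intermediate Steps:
$U{\left(x \right)} = 172$ ($U{\left(x \right)} = 2 - -170 = 2 + 170 = 172$)
$\frac{C - 29530}{U{\left(-158 \right)} + o{\left(13 \left(-15\right) \right)}} = \frac{5787 - 29530}{172 + 13 \left(-15\right)} = - \frac{23743}{172 - 195} = - \frac{23743}{-23} = \left(-23743\right) \left(- \frac{1}{23}\right) = \frac{23743}{23}$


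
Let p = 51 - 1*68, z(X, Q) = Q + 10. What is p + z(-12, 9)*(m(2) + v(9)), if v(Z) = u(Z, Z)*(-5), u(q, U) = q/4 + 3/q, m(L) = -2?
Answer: -3605/12 ≈ -300.42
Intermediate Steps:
z(X, Q) = 10 + Q
u(q, U) = 3/q + q/4 (u(q, U) = q*(¼) + 3/q = q/4 + 3/q = 3/q + q/4)
p = -17 (p = 51 - 68 = -17)
v(Z) = -15/Z - 5*Z/4 (v(Z) = (3/Z + Z/4)*(-5) = -15/Z - 5*Z/4)
p + z(-12, 9)*(m(2) + v(9)) = -17 + (10 + 9)*(-2 + (-15/9 - 5/4*9)) = -17 + 19*(-2 + (-15*⅑ - 45/4)) = -17 + 19*(-2 + (-5/3 - 45/4)) = -17 + 19*(-2 - 155/12) = -17 + 19*(-179/12) = -17 - 3401/12 = -3605/12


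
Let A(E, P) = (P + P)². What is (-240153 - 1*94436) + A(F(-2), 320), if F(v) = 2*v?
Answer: 75011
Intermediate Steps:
A(E, P) = 4*P² (A(E, P) = (2*P)² = 4*P²)
(-240153 - 1*94436) + A(F(-2), 320) = (-240153 - 1*94436) + 4*320² = (-240153 - 94436) + 4*102400 = -334589 + 409600 = 75011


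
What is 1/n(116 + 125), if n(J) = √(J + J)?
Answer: √482/482 ≈ 0.045549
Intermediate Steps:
n(J) = √2*√J (n(J) = √(2*J) = √2*√J)
1/n(116 + 125) = 1/(√2*√(116 + 125)) = 1/(√2*√241) = 1/(√482) = √482/482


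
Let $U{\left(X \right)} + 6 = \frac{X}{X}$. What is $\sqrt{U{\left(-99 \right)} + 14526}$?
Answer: $\sqrt{14521} \approx 120.5$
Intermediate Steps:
$U{\left(X \right)} = -5$ ($U{\left(X \right)} = -6 + \frac{X}{X} = -6 + 1 = -5$)
$\sqrt{U{\left(-99 \right)} + 14526} = \sqrt{-5 + 14526} = \sqrt{14521}$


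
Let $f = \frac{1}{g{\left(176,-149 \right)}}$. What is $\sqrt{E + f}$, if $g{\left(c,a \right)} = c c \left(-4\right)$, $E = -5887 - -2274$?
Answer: $\frac{i \sqrt{447665153}}{352} \approx 60.108 i$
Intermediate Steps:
$E = -3613$ ($E = -5887 + 2274 = -3613$)
$g{\left(c,a \right)} = - 4 c^{2}$ ($g{\left(c,a \right)} = c^{2} \left(-4\right) = - 4 c^{2}$)
$f = - \frac{1}{123904}$ ($f = \frac{1}{\left(-4\right) 176^{2}} = \frac{1}{\left(-4\right) 30976} = \frac{1}{-123904} = - \frac{1}{123904} \approx -8.0708 \cdot 10^{-6}$)
$\sqrt{E + f} = \sqrt{-3613 - \frac{1}{123904}} = \sqrt{- \frac{447665153}{123904}} = \frac{i \sqrt{447665153}}{352}$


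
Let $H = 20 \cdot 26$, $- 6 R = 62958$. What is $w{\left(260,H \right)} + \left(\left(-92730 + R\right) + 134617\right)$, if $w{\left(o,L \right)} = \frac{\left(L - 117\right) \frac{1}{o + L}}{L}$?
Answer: $\frac{979492831}{31200} \approx 31394.0$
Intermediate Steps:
$R = -10493$ ($R = \left(- \frac{1}{6}\right) 62958 = -10493$)
$H = 520$
$w{\left(o,L \right)} = \frac{-117 + L}{L \left(L + o\right)}$ ($w{\left(o,L \right)} = \frac{\left(-117 + L\right) \frac{1}{L + o}}{L} = \frac{\frac{1}{L + o} \left(-117 + L\right)}{L} = \frac{-117 + L}{L \left(L + o\right)}$)
$w{\left(260,H \right)} + \left(\left(-92730 + R\right) + 134617\right) = \frac{-117 + 520}{520 \left(520 + 260\right)} + \left(\left(-92730 - 10493\right) + 134617\right) = \frac{1}{520} \cdot \frac{1}{780} \cdot 403 + \left(-103223 + 134617\right) = \frac{1}{520} \cdot \frac{1}{780} \cdot 403 + 31394 = \frac{31}{31200} + 31394 = \frac{979492831}{31200}$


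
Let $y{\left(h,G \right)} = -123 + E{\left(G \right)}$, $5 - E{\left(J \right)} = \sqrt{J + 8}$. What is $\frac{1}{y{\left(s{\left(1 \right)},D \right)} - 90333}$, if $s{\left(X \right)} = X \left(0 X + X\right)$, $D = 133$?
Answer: $- \frac{90451}{8181383260} + \frac{\sqrt{141}}{8181383260} \approx -1.1054 \cdot 10^{-5}$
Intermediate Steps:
$E{\left(J \right)} = 5 - \sqrt{8 + J}$ ($E{\left(J \right)} = 5 - \sqrt{J + 8} = 5 - \sqrt{8 + J}$)
$s{\left(X \right)} = X^{2}$ ($s{\left(X \right)} = X \left(0 + X\right) = X X = X^{2}$)
$y{\left(h,G \right)} = -118 - \sqrt{8 + G}$ ($y{\left(h,G \right)} = -123 - \left(-5 + \sqrt{8 + G}\right) = -118 - \sqrt{8 + G}$)
$\frac{1}{y{\left(s{\left(1 \right)},D \right)} - 90333} = \frac{1}{\left(-118 - \sqrt{8 + 133}\right) - 90333} = \frac{1}{\left(-118 - \sqrt{141}\right) - 90333} = \frac{1}{-90451 - \sqrt{141}}$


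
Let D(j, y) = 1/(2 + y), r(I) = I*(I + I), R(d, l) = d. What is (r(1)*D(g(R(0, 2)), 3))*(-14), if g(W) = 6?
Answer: -28/5 ≈ -5.6000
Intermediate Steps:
r(I) = 2*I² (r(I) = I*(2*I) = 2*I²)
(r(1)*D(g(R(0, 2)), 3))*(-14) = ((2*1²)/(2 + 3))*(-14) = ((2*1)/5)*(-14) = (2*(⅕))*(-14) = (⅖)*(-14) = -28/5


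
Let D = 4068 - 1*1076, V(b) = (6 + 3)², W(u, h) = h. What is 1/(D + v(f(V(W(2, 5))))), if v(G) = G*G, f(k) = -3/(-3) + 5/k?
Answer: 6561/19637908 ≈ 0.00033410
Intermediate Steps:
V(b) = 81 (V(b) = 9² = 81)
f(k) = 1 + 5/k (f(k) = -3*(-⅓) + 5/k = 1 + 5/k)
v(G) = G²
D = 2992 (D = 4068 - 1076 = 2992)
1/(D + v(f(V(W(2, 5))))) = 1/(2992 + ((5 + 81)/81)²) = 1/(2992 + ((1/81)*86)²) = 1/(2992 + (86/81)²) = 1/(2992 + 7396/6561) = 1/(19637908/6561) = 6561/19637908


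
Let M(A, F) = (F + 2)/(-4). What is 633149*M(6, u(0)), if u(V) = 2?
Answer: -633149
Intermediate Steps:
M(A, F) = -1/2 - F/4 (M(A, F) = (2 + F)*(-1/4) = -1/2 - F/4)
633149*M(6, u(0)) = 633149*(-1/2 - 1/4*2) = 633149*(-1/2 - 1/2) = 633149*(-1) = -633149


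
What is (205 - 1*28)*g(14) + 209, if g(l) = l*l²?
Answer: 485897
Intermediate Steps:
g(l) = l³
(205 - 1*28)*g(14) + 209 = (205 - 1*28)*14³ + 209 = (205 - 28)*2744 + 209 = 177*2744 + 209 = 485688 + 209 = 485897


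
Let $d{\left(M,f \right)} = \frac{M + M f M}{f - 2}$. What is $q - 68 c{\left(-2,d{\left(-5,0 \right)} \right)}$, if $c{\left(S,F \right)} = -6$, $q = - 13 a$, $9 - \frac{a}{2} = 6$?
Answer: $330$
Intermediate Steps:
$a = 6$ ($a = 18 - 12 = 6$)
$d{\left(M,f \right)} = \frac{M + f M^{2}}{-2 + f}$
$q = -78$ ($q = \left(-13\right) 6 = -78$)
$q - 68 c{\left(-2,d{\left(-5,0 \right)} \right)} = -78 - -408 = -78 + 408 = 330$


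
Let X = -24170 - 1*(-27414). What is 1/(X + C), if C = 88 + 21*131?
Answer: 1/6083 ≈ 0.00016439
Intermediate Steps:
C = 2839 (C = 88 + 2751 = 2839)
X = 3244 (X = -24170 + 27414 = 3244)
1/(X + C) = 1/(3244 + 2839) = 1/6083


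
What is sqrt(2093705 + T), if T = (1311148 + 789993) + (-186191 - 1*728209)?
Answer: 3*sqrt(364494) ≈ 1811.2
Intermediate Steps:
T = 1186741 (T = 2101141 + (-186191 - 728209) = 2101141 - 914400 = 1186741)
sqrt(2093705 + T) = sqrt(2093705 + 1186741) = sqrt(3280446) = 3*sqrt(364494)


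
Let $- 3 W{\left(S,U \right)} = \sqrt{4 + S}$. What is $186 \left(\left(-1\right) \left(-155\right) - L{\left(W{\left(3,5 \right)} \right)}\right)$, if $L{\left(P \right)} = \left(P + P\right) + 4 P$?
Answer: $28830 + 372 \sqrt{7} \approx 29814.0$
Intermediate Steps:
$W{\left(S,U \right)} = - \frac{\sqrt{4 + S}}{3}$
$L{\left(P \right)} = 6 P$ ($L{\left(P \right)} = 2 P + 4 P = 6 P$)
$186 \left(\left(-1\right) \left(-155\right) - L{\left(W{\left(3,5 \right)} \right)}\right) = 186 \left(\left(-1\right) \left(-155\right) - 6 \left(- \frac{\sqrt{4 + 3}}{3}\right)\right) = 186 \left(155 - 6 \left(- \frac{\sqrt{7}}{3}\right)\right) = 186 \left(155 - - 2 \sqrt{7}\right) = 186 \left(155 + 2 \sqrt{7}\right) = 28830 + 372 \sqrt{7}$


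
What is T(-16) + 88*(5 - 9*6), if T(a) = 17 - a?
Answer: -4279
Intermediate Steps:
T(-16) + 88*(5 - 9*6) = (17 - 1*(-16)) + 88*(5 - 9*6) = (17 + 16) + 88*(5 - 54) = 33 + 88*(-49) = 33 - 4312 = -4279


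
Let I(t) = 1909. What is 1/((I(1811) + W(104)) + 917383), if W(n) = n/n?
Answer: 1/919293 ≈ 1.0878e-6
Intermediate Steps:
W(n) = 1
1/((I(1811) + W(104)) + 917383) = 1/((1909 + 1) + 917383) = 1/(1910 + 917383) = 1/919293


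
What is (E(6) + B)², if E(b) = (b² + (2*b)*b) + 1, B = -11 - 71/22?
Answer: 4347225/484 ≈ 8981.9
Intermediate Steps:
B = -313/22 (B = -11 - 71*1/22 = -11 - 71/22 = -313/22 ≈ -14.227)
E(b) = 1 + 3*b² (E(b) = (b² + 2*b²) + 1 = 3*b² + 1 = 1 + 3*b²)
(E(6) + B)² = ((1 + 3*6²) - 313/22)² = ((1 + 3*36) - 313/22)² = ((1 + 108) - 313/22)² = (109 - 313/22)² = (2085/22)² = 4347225/484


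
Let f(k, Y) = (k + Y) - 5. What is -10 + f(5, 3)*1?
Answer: -7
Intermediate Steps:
f(k, Y) = -5 + Y + k (f(k, Y) = (Y + k) - 5 = -5 + Y + k)
-10 + f(5, 3)*1 = -10 + (-5 + 3 + 5)*1 = -10 + 3*1 = -10 + 3 = -7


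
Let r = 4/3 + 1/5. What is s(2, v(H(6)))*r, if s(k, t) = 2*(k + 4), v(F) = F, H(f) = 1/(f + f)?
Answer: 92/5 ≈ 18.400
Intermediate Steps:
H(f) = 1/(2*f)
r = 23/15 (r = 4*(⅓) + 1*(⅕) = 4/3 + ⅕ = 23/15 ≈ 1.5333)
s(k, t) = 8 + 2*k (s(k, t) = 2*(4 + k) = 8 + 2*k)
s(2, v(H(6)))*r = (8 + 2*2)*(23/15) = (8 + 4)*(23/15) = 12*(23/15) = 92/5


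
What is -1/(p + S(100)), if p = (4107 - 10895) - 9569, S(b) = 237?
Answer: 1/16120 ≈ 6.2035e-5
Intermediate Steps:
p = -16357 (p = -6788 - 9569 = -16357)
-1/(p + S(100)) = -1/(-16357 + 237) = -1/(-16120) = -1*(-1/16120) = 1/16120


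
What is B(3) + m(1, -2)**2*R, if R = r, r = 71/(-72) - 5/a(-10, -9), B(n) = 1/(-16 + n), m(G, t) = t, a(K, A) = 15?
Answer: -1253/234 ≈ -5.3547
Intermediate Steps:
r = -95/72 (r = 71/(-72) - 5/15 = 71*(-1/72) - 5*1/15 = -71/72 - 1/3 = -95/72 ≈ -1.3194)
R = -95/72 ≈ -1.3194
B(3) + m(1, -2)**2*R = 1/(-16 + 3) + (-2)**2*(-95/72) = 1/(-13) + 4*(-95/72) = -1/13 - 95/18 = -1253/234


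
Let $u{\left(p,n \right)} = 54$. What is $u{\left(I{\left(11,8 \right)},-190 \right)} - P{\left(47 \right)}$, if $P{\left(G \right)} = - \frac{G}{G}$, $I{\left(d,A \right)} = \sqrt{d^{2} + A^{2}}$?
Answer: $55$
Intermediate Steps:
$I{\left(d,A \right)} = \sqrt{A^{2} + d^{2}}$
$P{\left(G \right)} = -1$ ($P{\left(G \right)} = \left(-1\right) 1 = -1$)
$u{\left(I{\left(11,8 \right)},-190 \right)} - P{\left(47 \right)} = 54 - -1 = 54 + 1 = 55$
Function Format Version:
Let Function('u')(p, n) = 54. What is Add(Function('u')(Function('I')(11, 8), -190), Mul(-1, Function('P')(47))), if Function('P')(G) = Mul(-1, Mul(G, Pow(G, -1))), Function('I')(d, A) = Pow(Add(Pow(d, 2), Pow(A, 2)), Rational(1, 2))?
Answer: 55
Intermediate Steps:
Function('I')(d, A) = Pow(Add(Pow(A, 2), Pow(d, 2)), Rational(1, 2))
Function('P')(G) = -1 (Function('P')(G) = Mul(-1, 1) = -1)
Add(Function('u')(Function('I')(11, 8), -190), Mul(-1, Function('P')(47))) = Add(54, Mul(-1, -1)) = Add(54, 1) = 55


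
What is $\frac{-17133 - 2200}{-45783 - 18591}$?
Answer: $\frac{19333}{64374} \approx 0.30032$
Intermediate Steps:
$\frac{-17133 - 2200}{-45783 - 18591} = - \frac{19333}{-64374} = \left(-19333\right) \left(- \frac{1}{64374}\right) = \frac{19333}{64374}$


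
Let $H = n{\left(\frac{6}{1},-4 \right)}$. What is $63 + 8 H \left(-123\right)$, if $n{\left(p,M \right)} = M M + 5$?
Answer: $-20601$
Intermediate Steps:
$n{\left(p,M \right)} = 5 + M^{2}$ ($n{\left(p,M \right)} = M^{2} + 5 = 5 + M^{2}$)
$H = 21$ ($H = 5 + \left(-4\right)^{2} = 5 + 16 = 21$)
$63 + 8 H \left(-123\right) = 63 + 8 \cdot 21 \left(-123\right) = 63 + 168 \left(-123\right) = 63 - 20664 = -20601$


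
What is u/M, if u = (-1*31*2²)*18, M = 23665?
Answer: -2232/23665 ≈ -0.094316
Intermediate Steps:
u = -2232 (u = -31*4*18 = -124*18 = -2232)
u/M = -2232/23665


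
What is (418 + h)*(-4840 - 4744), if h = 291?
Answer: -6795056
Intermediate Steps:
(418 + h)*(-4840 - 4744) = (418 + 291)*(-4840 - 4744) = 709*(-9584) = -6795056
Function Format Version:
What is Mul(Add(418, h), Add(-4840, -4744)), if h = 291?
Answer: -6795056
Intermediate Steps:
Mul(Add(418, h), Add(-4840, -4744)) = Mul(Add(418, 291), Add(-4840, -4744)) = Mul(709, -9584) = -6795056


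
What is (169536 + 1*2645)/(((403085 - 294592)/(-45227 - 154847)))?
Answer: -4921277342/15499 ≈ -3.1752e+5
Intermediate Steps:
(169536 + 1*2645)/(((403085 - 294592)/(-45227 - 154847))) = (169536 + 2645)/((108493/(-200074))) = 172181/((108493*(-1/200074))) = 172181/(-15499/28582) = 172181*(-28582/15499) = -4921277342/15499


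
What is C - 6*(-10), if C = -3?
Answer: 57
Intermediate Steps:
C - 6*(-10) = -3 - 6*(-10) = -3 + 60 = 57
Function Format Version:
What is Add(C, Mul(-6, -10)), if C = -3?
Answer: 57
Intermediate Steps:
Add(C, Mul(-6, -10)) = Add(-3, Mul(-6, -10)) = Add(-3, 60) = 57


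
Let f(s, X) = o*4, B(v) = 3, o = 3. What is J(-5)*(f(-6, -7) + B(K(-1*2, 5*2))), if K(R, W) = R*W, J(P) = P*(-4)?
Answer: 300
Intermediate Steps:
J(P) = -4*P
f(s, X) = 12 (f(s, X) = 3*4 = 12)
J(-5)*(f(-6, -7) + B(K(-1*2, 5*2))) = (-4*(-5))*(12 + 3) = 20*15 = 300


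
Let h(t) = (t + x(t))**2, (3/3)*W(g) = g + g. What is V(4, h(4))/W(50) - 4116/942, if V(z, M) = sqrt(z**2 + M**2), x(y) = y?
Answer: -686/157 + sqrt(257)/25 ≈ -3.7282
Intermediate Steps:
W(g) = 2*g (W(g) = g + g = 2*g)
h(t) = 4*t**2 (h(t) = (t + t)**2 = (2*t)**2 = 4*t**2)
V(z, M) = sqrt(M**2 + z**2)
V(4, h(4))/W(50) - 4116/942 = sqrt((4*4**2)**2 + 4**2)/((2*50)) - 4116/942 = sqrt((4*16)**2 + 16)/100 - 4116*1/942 = sqrt(64**2 + 16)*(1/100) - 686/157 = sqrt(4096 + 16)*(1/100) - 686/157 = sqrt(4112)*(1/100) - 686/157 = (4*sqrt(257))*(1/100) - 686/157 = sqrt(257)/25 - 686/157 = -686/157 + sqrt(257)/25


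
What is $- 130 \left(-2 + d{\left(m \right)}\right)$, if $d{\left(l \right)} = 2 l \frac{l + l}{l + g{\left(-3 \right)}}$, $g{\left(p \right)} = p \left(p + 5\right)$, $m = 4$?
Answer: $4420$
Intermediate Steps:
$g{\left(p \right)} = p \left(5 + p\right)$
$d{\left(l \right)} = \frac{4 l^{2}}{-6 + l}$ ($d{\left(l \right)} = 2 l \frac{l + l}{l - 3 \left(5 - 3\right)} = 2 l \frac{2 l}{l - 6} = 2 l \frac{2 l}{-6 + l} = \frac{4 l^{2}}{-6 + l}$)
$- 130 \left(-2 + d{\left(m \right)}\right) = - 130 \left(-2 + \frac{4 \cdot 4^{2}}{-6 + 4}\right) = - 130 \left(-2 + 4 \cdot 16 \frac{1}{-2}\right) = - 130 \left(-2 + 4 \cdot 16 \left(- \frac{1}{2}\right)\right) = - 130 \left(-2 - 32\right) = \left(-130\right) \left(-34\right) = 4420$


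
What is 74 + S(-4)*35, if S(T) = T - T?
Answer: 74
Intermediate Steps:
S(T) = 0
74 + S(-4)*35 = 74 + 0*35 = 74 + 0 = 74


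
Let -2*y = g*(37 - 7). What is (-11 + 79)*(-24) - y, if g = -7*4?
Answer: -2052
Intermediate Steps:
g = -28
y = 420 (y = -(-14)*(37 - 7) = -(-14)*30 = -½*(-840) = 420)
(-11 + 79)*(-24) - y = (-11 + 79)*(-24) - 1*420 = 68*(-24) - 420 = -1632 - 420 = -2052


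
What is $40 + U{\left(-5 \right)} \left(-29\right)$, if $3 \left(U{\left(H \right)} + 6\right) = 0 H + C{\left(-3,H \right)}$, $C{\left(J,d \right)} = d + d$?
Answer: $\frac{932}{3} \approx 310.67$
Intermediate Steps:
$C{\left(J,d \right)} = 2 d$
$U{\left(H \right)} = -6 + \frac{2 H}{3}$ ($U{\left(H \right)} = -6 + \frac{0 H + 2 H}{3} = -6 + \frac{0 + 2 H}{3} = -6 + \frac{2 H}{3}$)
$40 + U{\left(-5 \right)} \left(-29\right) = 40 + \left(-6 + \frac{2}{3} \left(-5\right)\right) \left(-29\right) = 40 + \left(-6 - \frac{10}{3}\right) \left(-29\right) = 40 - - \frac{812}{3} = 40 + \frac{812}{3} = \frac{932}{3}$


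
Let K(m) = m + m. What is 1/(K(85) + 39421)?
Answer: 1/39591 ≈ 2.5258e-5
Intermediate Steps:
K(m) = 2*m
1/(K(85) + 39421) = 1/(2*85 + 39421) = 1/(170 + 39421) = 1/39591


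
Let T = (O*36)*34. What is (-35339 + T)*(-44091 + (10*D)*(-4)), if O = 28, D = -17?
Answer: 46319537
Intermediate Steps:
T = 34272 (T = (28*36)*34 = 1008*34 = 34272)
(-35339 + T)*(-44091 + (10*D)*(-4)) = (-35339 + 34272)*(-44091 + (10*(-17))*(-4)) = -1067*(-44091 - 170*(-4)) = -1067*(-44091 + 680) = -1067*(-43411) = 46319537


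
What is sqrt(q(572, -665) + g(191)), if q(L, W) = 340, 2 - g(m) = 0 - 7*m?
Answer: sqrt(1679) ≈ 40.976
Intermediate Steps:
g(m) = 2 + 7*m (g(m) = 2 - (0 - 7*m) = 2 - (-7)*m = 2 + 7*m)
sqrt(q(572, -665) + g(191)) = sqrt(340 + (2 + 7*191)) = sqrt(340 + (2 + 1337)) = sqrt(340 + 1339) = sqrt(1679)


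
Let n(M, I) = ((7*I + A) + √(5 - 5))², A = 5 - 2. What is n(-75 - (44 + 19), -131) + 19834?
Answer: 855230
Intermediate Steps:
A = 3
n(M, I) = (3 + 7*I)² (n(M, I) = ((7*I + 3) + √(5 - 5))² = ((3 + 7*I) + √0)² = ((3 + 7*I) + 0)² = (3 + 7*I)²)
n(-75 - (44 + 19), -131) + 19834 = (3 + 7*(-131))² + 19834 = (3 - 917)² + 19834 = (-914)² + 19834 = 835396 + 19834 = 855230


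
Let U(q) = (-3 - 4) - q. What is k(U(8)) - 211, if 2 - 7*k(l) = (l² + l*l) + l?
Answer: -1910/7 ≈ -272.86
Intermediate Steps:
U(q) = -7 - q
k(l) = 2/7 - 2*l²/7 - l/7 (k(l) = 2/7 - ((l² + l*l) + l)/7 = 2/7 - ((l² + l²) + l)/7 = 2/7 - (2*l² + l)/7 = 2/7 - (l + 2*l²)/7 = 2/7 + (-2*l²/7 - l/7) = 2/7 - 2*l²/7 - l/7)
k(U(8)) - 211 = (2/7 - 2*(-7 - 1*8)²/7 - (-7 - 1*8)/7) - 211 = (2/7 - 2*(-7 - 8)²/7 - (-7 - 8)/7) - 211 = (2/7 - 2/7*(-15)² - ⅐*(-15)) - 211 = (2/7 - 2/7*225 + 15/7) - 211 = (2/7 - 450/7 + 15/7) - 211 = -433/7 - 211 = -1910/7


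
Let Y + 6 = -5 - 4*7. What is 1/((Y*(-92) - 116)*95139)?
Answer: 1/330322608 ≈ 3.0273e-9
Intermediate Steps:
Y = -39 (Y = -6 + (-5 - 4*7) = -6 + (-5 - 28) = -6 - 33 = -39)
1/((Y*(-92) - 116)*95139) = 1/(-39*(-92) - 116*95139) = (1/95139)/(3588 - 116) = (1/95139)/3472 = (1/3472)*(1/95139) = 1/330322608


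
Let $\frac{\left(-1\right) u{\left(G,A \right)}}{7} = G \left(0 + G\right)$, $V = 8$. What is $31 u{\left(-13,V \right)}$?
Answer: $-36673$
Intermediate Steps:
$u{\left(G,A \right)} = - 7 G^{2}$ ($u{\left(G,A \right)} = - 7 G \left(0 + G\right) = - 7 G G = - 7 G^{2}$)
$31 u{\left(-13,V \right)} = 31 \left(- 7 \left(-13\right)^{2}\right) = 31 \left(\left(-7\right) 169\right) = 31 \left(-1183\right) = -36673$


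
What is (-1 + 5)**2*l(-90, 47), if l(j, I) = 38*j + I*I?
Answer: -19376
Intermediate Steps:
l(j, I) = I**2 + 38*j (l(j, I) = 38*j + I**2 = I**2 + 38*j)
(-1 + 5)**2*l(-90, 47) = (-1 + 5)**2*(47**2 + 38*(-90)) = 4**2*(2209 - 3420) = 16*(-1211) = -19376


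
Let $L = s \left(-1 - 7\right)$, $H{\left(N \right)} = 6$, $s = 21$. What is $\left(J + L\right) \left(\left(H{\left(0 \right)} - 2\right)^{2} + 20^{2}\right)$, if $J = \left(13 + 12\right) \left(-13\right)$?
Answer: $-205088$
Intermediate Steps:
$L = -168$ ($L = 21 \left(-1 - 7\right) = 21 \left(-8\right) = -168$)
$J = -325$ ($J = 25 \left(-13\right) = -325$)
$\left(J + L\right) \left(\left(H{\left(0 \right)} - 2\right)^{2} + 20^{2}\right) = \left(-325 - 168\right) \left(\left(6 - 2\right)^{2} + 20^{2}\right) = - 493 \left(4^{2} + 400\right) = - 493 \left(16 + 400\right) = \left(-493\right) 416 = -205088$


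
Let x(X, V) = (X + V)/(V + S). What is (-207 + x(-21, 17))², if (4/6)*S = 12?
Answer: 52548001/1225 ≈ 42896.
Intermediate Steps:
S = 18 (S = (3/2)*12 = 18)
x(X, V) = (V + X)/(18 + V) (x(X, V) = (X + V)/(V + 18) = (V + X)/(18 + V))
(-207 + x(-21, 17))² = (-207 + (17 - 21)/(18 + 17))² = (-207 - 4/35)² = (-7249/35)² = 52548001/1225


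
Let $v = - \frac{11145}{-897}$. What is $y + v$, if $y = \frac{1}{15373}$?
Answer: $\frac{57110994}{4596527} \approx 12.425$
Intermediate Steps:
$y = \frac{1}{15373} \approx 6.5049 \cdot 10^{-5}$
$v = \frac{3715}{299}$ ($v = \left(-11145\right) \left(- \frac{1}{897}\right) = \frac{3715}{299} \approx 12.425$)
$y + v = \frac{1}{15373} + \frac{3715}{299} = \frac{57110994}{4596527}$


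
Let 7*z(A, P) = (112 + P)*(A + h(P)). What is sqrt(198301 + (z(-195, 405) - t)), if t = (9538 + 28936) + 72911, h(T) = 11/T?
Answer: 2*sqrt(1798846630)/315 ≈ 269.29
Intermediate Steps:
z(A, P) = (112 + P)*(A + 11/P)/7 (z(A, P) = ((112 + P)*(A + 11/P))/7 = (112 + P)*(A + 11/P)/7)
t = 111385 (t = 38474 + 72911 = 111385)
sqrt(198301 + (z(-195, 405) - t)) = sqrt(198301 + ((1/7)*(1232 + 405*(11 + 112*(-195) - 195*405))/405 - 1*111385)) = sqrt(198301 + ((1/7)*(1/405)*(1232 + 405*(11 - 21840 - 78975)) - 111385)) = sqrt(198301 + ((1/7)*(1/405)*(1232 + 405*(-100804)) - 111385)) = sqrt(198301 + ((1/7)*(1/405)*(1232 - 40825620) - 111385)) = sqrt(198301 + ((1/7)*(1/405)*(-40824388) - 111385)) = sqrt(198301 + (-40824388/2835 - 111385)) = sqrt(198301 - 356600863/2835) = sqrt(205582472/2835) = 2*sqrt(1798846630)/315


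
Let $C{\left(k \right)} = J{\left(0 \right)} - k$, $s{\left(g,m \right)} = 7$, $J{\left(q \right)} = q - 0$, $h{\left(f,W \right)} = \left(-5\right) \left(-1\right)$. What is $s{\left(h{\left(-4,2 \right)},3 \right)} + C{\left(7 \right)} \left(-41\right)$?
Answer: $294$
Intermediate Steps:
$h{\left(f,W \right)} = 5$
$J{\left(q \right)} = q$ ($J{\left(q \right)} = q + 0 = q$)
$C{\left(k \right)} = - k$ ($C{\left(k \right)} = 0 - k = - k$)
$s{\left(h{\left(-4,2 \right)},3 \right)} + C{\left(7 \right)} \left(-41\right) = 7 + \left(-1\right) 7 \left(-41\right) = 7 - -287 = 7 + 287 = 294$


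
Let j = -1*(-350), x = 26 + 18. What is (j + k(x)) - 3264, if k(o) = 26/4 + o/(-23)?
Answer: -133833/46 ≈ -2909.4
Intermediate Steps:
x = 44
k(o) = 13/2 - o/23 (k(o) = 26*(¼) + o*(-1/23) = 13/2 - o/23)
j = 350
(j + k(x)) - 3264 = (350 + (13/2 - 1/23*44)) - 3264 = (350 + (13/2 - 44/23)) - 3264 = (350 + 211/46) - 3264 = 16311/46 - 3264 = -133833/46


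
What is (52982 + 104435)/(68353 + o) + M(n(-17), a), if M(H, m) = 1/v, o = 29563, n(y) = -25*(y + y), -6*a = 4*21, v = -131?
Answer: 1578747/986692 ≈ 1.6000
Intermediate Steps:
a = -14 (a = -2*21/3 = -1/6*84 = -14)
n(y) = -50*y
M(H, m) = -1/131 (M(H, m) = 1/(-131) = -1/131)
(52982 + 104435)/(68353 + o) + M(n(-17), a) = (52982 + 104435)/(68353 + 29563) - 1/131 = 157417/97916 - 1/131 = 157417*(1/97916) - 1/131 = 12109/7532 - 1/131 = 1578747/986692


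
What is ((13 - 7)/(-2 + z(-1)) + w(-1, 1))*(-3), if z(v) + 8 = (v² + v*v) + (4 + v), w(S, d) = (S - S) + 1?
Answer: ⅗ ≈ 0.60000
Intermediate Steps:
w(S, d) = 1 (w(S, d) = 0 + 1 = 1)
z(v) = -4 + v + 2*v² (z(v) = -8 + ((v² + v*v) + (4 + v)) = -8 + ((v² + v²) + (4 + v)) = -8 + (2*v² + (4 + v)) = -8 + (4 + v + 2*v²) = -4 + v + 2*v²)
((13 - 7)/(-2 + z(-1)) + w(-1, 1))*(-3) = ((13 - 7)/(-2 + (-4 - 1 + 2*(-1)²)) + 1)*(-3) = (6/(-2 + (-4 - 1 + 2*1)) + 1)*(-3) = (6/(-2 + (-4 - 1 + 2)) + 1)*(-3) = (6/(-2 - 3) + 1)*(-3) = (6/(-5) + 1)*(-3) = (6*(-⅕) + 1)*(-3) = (-6/5 + 1)*(-3) = -⅕*(-3) = ⅗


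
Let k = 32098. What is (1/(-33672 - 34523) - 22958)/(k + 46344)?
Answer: -1565620811/5349352190 ≈ -0.29268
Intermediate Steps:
(1/(-33672 - 34523) - 22958)/(k + 46344) = (1/(-33672 - 34523) - 22958)/(32098 + 46344) = (1/(-68195) - 22958)/78442 = (-1/68195 - 22958)*(1/78442) = -1565620811/68195*1/78442 = -1565620811/5349352190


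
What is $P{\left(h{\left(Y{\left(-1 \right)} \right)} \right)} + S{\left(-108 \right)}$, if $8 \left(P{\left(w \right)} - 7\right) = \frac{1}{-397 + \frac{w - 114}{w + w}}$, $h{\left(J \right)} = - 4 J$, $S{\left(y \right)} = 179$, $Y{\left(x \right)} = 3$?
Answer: $\frac{582923}{3134} \approx 186.0$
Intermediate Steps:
$P{\left(w \right)} = 7 + \frac{1}{8 \left(-397 + \frac{-114 + w}{2 w}\right)}$ ($P{\left(w \right)} = 7 + \frac{1}{8 \left(-397 + \frac{w - 114}{w + w}\right)} = 7 + \frac{1}{8 \left(-397 + \frac{-114 + w}{2 w}\right)}$)
$P{\left(h{\left(Y{\left(-1 \right)} \right)} \right)} + S{\left(-108 \right)} = \frac{3 \left(1064 + 7401 \left(\left(-4\right) 3\right)\right)}{4 \left(114 + 793 \left(\left(-4\right) 3\right)\right)} + 179 = \frac{3 \left(1064 + 7401 \left(-12\right)\right)}{4 \left(114 + 793 \left(-12\right)\right)} + 179 = \frac{3 \left(1064 - 88812\right)}{4 \left(114 - 9516\right)} + 179 = \frac{3}{4} \frac{1}{-9402} \left(-87748\right) + 179 = \frac{3}{4} \left(- \frac{1}{9402}\right) \left(-87748\right) + 179 = \frac{21937}{3134} + 179 = \frac{582923}{3134}$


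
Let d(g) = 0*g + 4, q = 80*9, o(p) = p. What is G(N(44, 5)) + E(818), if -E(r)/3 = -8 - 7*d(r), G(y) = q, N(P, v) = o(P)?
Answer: 828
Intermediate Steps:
N(P, v) = P
q = 720
G(y) = 720
d(g) = 4 (d(g) = 0 + 4 = 4)
E(r) = 108 (E(r) = -3*(-8 - 7*4) = -3*(-8 - 28) = -3*(-36) = 108)
G(N(44, 5)) + E(818) = 720 + 108 = 828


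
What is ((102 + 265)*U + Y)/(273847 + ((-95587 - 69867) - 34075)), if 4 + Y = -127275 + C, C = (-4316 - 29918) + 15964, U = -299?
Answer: -127641/37159 ≈ -3.4350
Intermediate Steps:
C = -18270 (C = -34234 + 15964 = -18270)
Y = -145549 (Y = -4 + (-127275 - 18270) = -4 - 145545 = -145549)
((102 + 265)*U + Y)/(273847 + ((-95587 - 69867) - 34075)) = ((102 + 265)*(-299) - 145549)/(273847 + ((-95587 - 69867) - 34075)) = (367*(-299) - 145549)/(273847 + (-165454 - 34075)) = (-109733 - 145549)/(273847 - 199529) = -255282/74318 = -255282*1/74318 = -127641/37159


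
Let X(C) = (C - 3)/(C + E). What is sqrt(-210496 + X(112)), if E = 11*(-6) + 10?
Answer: I*sqrt(165027338)/28 ≈ 458.8*I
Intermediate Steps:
E = -56 (E = -66 + 10 = -56)
X(C) = (-3 + C)/(-56 + C) (X(C) = (C - 3)/(C - 56) = (-3 + C)/(-56 + C))
sqrt(-210496 + X(112)) = sqrt(-210496 + (-3 + 112)/(-56 + 112)) = sqrt(-210496 + 109/56) = sqrt(-11787667/56) = I*sqrt(165027338)/28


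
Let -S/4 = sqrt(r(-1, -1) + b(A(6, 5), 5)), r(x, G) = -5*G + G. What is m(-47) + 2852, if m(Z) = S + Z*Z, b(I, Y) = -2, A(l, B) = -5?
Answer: 5061 - 4*sqrt(2) ≈ 5055.3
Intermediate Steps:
r(x, G) = -4*G
S = -4*sqrt(2) (S = -4*sqrt(-4*(-1) - 2) = -4*sqrt(4 - 2) = -4*sqrt(2) ≈ -5.6569)
m(Z) = Z**2 - 4*sqrt(2) (m(Z) = -4*sqrt(2) + Z*Z = -4*sqrt(2) + Z**2 = Z**2 - 4*sqrt(2))
m(-47) + 2852 = ((-47)**2 - 4*sqrt(2)) + 2852 = (2209 - 4*sqrt(2)) + 2852 = 5061 - 4*sqrt(2)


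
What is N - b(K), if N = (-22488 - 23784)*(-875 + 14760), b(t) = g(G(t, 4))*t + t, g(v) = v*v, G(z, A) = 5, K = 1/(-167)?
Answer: -107295282214/167 ≈ -6.4249e+8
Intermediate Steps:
K = -1/167 ≈ -0.0059880
g(v) = v²
b(t) = 26*t (b(t) = 5²*t + t = 25*t + t = 26*t)
N = -642486720 (N = -46272*13885 = -642486720)
N - b(K) = -642486720 - 26*(-1)/167 = -642486720 - 1*(-26/167) = -642486720 + 26/167 = -107295282214/167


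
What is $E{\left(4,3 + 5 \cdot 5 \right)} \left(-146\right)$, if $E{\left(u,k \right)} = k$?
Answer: $-4088$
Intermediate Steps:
$E{\left(4,3 + 5 \cdot 5 \right)} \left(-146\right) = \left(3 + 5 \cdot 5\right) \left(-146\right) = \left(3 + 25\right) \left(-146\right) = 28 \left(-146\right) = -4088$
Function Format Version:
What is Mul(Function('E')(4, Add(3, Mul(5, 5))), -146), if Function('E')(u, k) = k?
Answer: -4088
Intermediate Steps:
Mul(Function('E')(4, Add(3, Mul(5, 5))), -146) = Mul(Add(3, Mul(5, 5)), -146) = Mul(Add(3, 25), -146) = Mul(28, -146) = -4088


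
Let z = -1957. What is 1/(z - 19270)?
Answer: -1/21227 ≈ -4.7110e-5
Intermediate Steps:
1/(z - 19270) = 1/(-1957 - 19270) = 1/(-21227) = -1/21227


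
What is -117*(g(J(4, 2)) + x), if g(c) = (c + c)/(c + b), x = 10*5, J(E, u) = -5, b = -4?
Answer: -5980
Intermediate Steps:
x = 50
g(c) = 2*c/(-4 + c) (g(c) = (c + c)/(c - 4) = (2*c)/(-4 + c) = 2*c/(-4 + c))
-117*(g(J(4, 2)) + x) = -117*(2*(-5)/(-4 - 5) + 50) = -117*(2*(-5)/(-9) + 50) = -117*(2*(-5)*(-⅑) + 50) = -117*(10/9 + 50) = -117*460/9 = -5980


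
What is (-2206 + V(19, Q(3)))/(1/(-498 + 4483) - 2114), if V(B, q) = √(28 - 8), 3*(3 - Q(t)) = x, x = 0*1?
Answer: 8790910/8424289 - 7970*√5/8424289 ≈ 1.0414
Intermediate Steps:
x = 0
Q(t) = 3 (Q(t) = 3 - ⅓*0 = 3 + 0 = 3)
V(B, q) = 2*√5 (V(B, q) = √20 = 2*√5)
(-2206 + V(19, Q(3)))/(1/(-498 + 4483) - 2114) = (-2206 + 2*√5)/(1/(-498 + 4483) - 2114) = (-2206 + 2*√5)/(1/3985 - 2114) = (-2206 + 2*√5)/(-8424289/3985) = (-2206 + 2*√5)*(-3985/8424289) = 8790910/8424289 - 7970*√5/8424289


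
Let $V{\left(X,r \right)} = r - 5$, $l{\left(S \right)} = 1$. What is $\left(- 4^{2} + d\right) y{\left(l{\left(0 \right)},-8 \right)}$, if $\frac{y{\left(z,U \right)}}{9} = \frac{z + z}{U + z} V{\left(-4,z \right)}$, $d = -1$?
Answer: $- \frac{1224}{7} \approx -174.86$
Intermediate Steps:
$V{\left(X,r \right)} = -5 + r$ ($V{\left(X,r \right)} = r - 5 = -5 + r$)
$y{\left(z,U \right)} = \frac{18 z \left(-5 + z\right)}{U + z}$ ($y{\left(z,U \right)} = 9 \frac{z + z}{U + z} \left(-5 + z\right) = 9 \frac{2 z}{U + z} \left(-5 + z\right) = 9 \frac{2 z \left(-5 + z\right)}{U + z} = \frac{18 z \left(-5 + z\right)}{U + z}$)
$\left(- 4^{2} + d\right) y{\left(l{\left(0 \right)},-8 \right)} = \left(- 4^{2} - 1\right) 18 \cdot 1 \frac{1}{-8 + 1} \left(-5 + 1\right) = \left(\left(-1\right) 16 - 1\right) 18 \cdot 1 \frac{1}{-7} \left(-4\right) = \left(-16 - 1\right) 18 \cdot 1 \left(- \frac{1}{7}\right) \left(-4\right) = \left(-17\right) \frac{72}{7} = - \frac{1224}{7}$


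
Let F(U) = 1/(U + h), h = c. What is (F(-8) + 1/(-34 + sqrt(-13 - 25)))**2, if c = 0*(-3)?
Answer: (42*sqrt(38) + 863*I)/(64*(34*sqrt(38) + 559*I)) ≈ 0.023528 + 0.0015847*I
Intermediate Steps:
c = 0
h = 0
F(U) = 1/U (F(U) = 1/(U + 0) = 1/U)
(F(-8) + 1/(-34 + sqrt(-13 - 25)))**2 = (1/(-8) + 1/(-34 + sqrt(-13 - 25)))**2 = (-1/8 + 1/(-34 + sqrt(-38)))**2 = (-1/8 + 1/(-34 + I*sqrt(38)))**2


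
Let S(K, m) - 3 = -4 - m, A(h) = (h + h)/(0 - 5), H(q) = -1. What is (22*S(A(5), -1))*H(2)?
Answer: 0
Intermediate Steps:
A(h) = -2*h/5 (A(h) = (2*h)/(-5) = (2*h)*(-1/5) = -2*h/5)
S(K, m) = -1 - m (S(K, m) = 3 + (-4 - m) = -1 - m)
(22*S(A(5), -1))*H(2) = (22*(-1 - 1*(-1)))*(-1) = (22*(-1 + 1))*(-1) = (22*0)*(-1) = 0*(-1) = 0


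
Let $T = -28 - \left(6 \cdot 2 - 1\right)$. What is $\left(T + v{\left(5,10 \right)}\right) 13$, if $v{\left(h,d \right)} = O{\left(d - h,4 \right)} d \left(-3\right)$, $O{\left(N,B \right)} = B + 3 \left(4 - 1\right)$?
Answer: $-5577$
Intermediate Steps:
$O{\left(N,B \right)} = 9 + B$ ($O{\left(N,B \right)} = B + 3 \left(4 - 1\right) = B + 3 \cdot 3 = B + 9 = 9 + B$)
$v{\left(h,d \right)} = - 39 d$ ($v{\left(h,d \right)} = \left(9 + 4\right) d \left(-3\right) = 13 d \left(-3\right) = - 39 d$)
$T = -39$ ($T = -28 - \left(12 - 1\right) = -28 - 11 = -39$)
$\left(T + v{\left(5,10 \right)}\right) 13 = \left(-39 - 390\right) 13 = \left(-429\right) 13 = -5577$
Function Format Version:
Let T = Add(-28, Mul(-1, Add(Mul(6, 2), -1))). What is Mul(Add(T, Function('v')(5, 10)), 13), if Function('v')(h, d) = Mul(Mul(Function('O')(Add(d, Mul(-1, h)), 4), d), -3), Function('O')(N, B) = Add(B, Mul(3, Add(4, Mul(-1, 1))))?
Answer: -5577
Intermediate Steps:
Function('O')(N, B) = Add(9, B) (Function('O')(N, B) = Add(B, Mul(3, Add(4, -1))) = Add(B, Mul(3, 3)) = Add(B, 9) = Add(9, B))
Function('v')(h, d) = Mul(-39, d) (Function('v')(h, d) = Mul(Mul(Add(9, 4), d), -3) = Mul(Mul(13, d), -3) = Mul(-39, d))
T = -39 (T = Add(-28, Mul(-1, Add(12, -1))) = Add(-28, Mul(-1, 11)) = Add(-28, -11) = -39)
Mul(Add(T, Function('v')(5, 10)), 13) = Mul(Add(-39, Mul(-39, 10)), 13) = Mul(Add(-39, -390), 13) = Mul(-429, 13) = -5577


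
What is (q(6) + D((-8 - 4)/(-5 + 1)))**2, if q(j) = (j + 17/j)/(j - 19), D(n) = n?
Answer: 32761/6084 ≈ 5.3848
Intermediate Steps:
q(j) = (j + 17/j)/(-19 + j)
(q(6) + D((-8 - 4)/(-5 + 1)))**2 = ((17 + 6**2)/(6*(-19 + 6)) + (-8 - 4)/(-5 + 1))**2 = ((1/6)*(17 + 36)/(-13) - 12/(-4))**2 = ((1/6)*(-1/13)*53 - 12*(-1/4))**2 = (-53/78 + 3)**2 = (181/78)**2 = 32761/6084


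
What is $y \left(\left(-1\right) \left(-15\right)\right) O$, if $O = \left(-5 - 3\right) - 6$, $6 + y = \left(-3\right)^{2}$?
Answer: $-630$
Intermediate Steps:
$y = 3$ ($y = -6 + \left(-3\right)^{2} = -6 + 9 = 3$)
$O = -14$ ($O = \left(-5 - 3\right) - 6 = -8 - 6 = -14$)
$y \left(\left(-1\right) \left(-15\right)\right) O = 3 \left(\left(-1\right) \left(-15\right)\right) \left(-14\right) = 3 \cdot 15 \left(-14\right) = 45 \left(-14\right) = -630$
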